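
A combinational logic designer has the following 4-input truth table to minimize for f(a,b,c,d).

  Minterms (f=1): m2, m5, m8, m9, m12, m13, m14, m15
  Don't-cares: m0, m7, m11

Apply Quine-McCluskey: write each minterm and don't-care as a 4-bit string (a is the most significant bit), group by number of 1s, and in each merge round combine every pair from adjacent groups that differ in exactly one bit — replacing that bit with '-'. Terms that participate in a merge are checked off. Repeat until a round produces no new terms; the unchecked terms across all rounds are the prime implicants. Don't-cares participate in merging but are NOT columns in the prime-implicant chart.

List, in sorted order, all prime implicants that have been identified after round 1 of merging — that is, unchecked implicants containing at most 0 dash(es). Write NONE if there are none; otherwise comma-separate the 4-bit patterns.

Round 0: 0000✓ 0010✓ 0101✓ 0111✓ 1000✓ 1001✓ 1011✓ 1100✓ 1101✓ 1110✓ 1111✓
Round 1: -000 -101✓ -111✓ 00-0 01-1✓ 1-00✓ 1-01✓ 1-11✓ 10-1✓ 100-✓ 11-0✓ 11-1✓ 110-✓ 111-✓
Round 2: -1-1 1--1 1-0- 11--
PIs = {-000, -1-1, 00-0, 1--1, 1-0-, 11--}

NONE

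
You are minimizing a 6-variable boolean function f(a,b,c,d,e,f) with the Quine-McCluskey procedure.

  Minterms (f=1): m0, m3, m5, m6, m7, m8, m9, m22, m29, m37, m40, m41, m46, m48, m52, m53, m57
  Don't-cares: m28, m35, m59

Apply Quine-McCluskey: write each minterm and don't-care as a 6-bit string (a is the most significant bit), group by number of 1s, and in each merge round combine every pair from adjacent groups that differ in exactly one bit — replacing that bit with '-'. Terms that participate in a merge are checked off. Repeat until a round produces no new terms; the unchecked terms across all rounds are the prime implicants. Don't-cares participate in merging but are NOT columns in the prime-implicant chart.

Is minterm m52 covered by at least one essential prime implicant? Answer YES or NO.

size-2^0 implicants → 000000(✓)  000011(✓)  000101(✓)  000110(✓)  000111(✓)  001000(✓)  001001(✓)  010110(✓)  011100(✓)  011101(✓)  100011(✓)  100101(✓)  101000(✓)  101001(✓)  101110  110000(✓)  110100(✓)  110101(✓)  111001(✓)  111011(✓)
size-2^1 implicants → -00011  -00101  -01000(✓)  -01001(✓)  0-0110  00-000  000-11  0001-1  00011-  00100-(✓)  01110-  1-0101  1-1001  10100-(✓)  110-00  11010-  1110-1
size-2^2 implicants → -0100-
Unchecked terms (primes): -00011, -00101, -0100-, 0-0110, 00-000, 000-11, 0001-1, 00011-, 01110-, 1-0101, 1-1001, 101110, 110-00, 11010-, 1110-1
Minterm coverage:
  m0 ⊆ 00-000 [E]
  m3 ⊆ -00011,000-11
  m5 ⊆ -00101,0001-1
  m6 ⊆ 0-0110,00011-
  m7 ⊆ 000-11,0001-1,00011-
  m8 ⊆ -0100-,00-000
  m9 ⊆ -0100- [E]
  m22 ⊆ 0-0110 [E]
  m29 ⊆ 01110- [E]
  m37 ⊆ -00101,1-0101
  m40 ⊆ -0100- [E]
  m41 ⊆ -0100-,1-1001
  m46 ⊆ 101110 [E]
  m48 ⊆ 110-00 [E]
  m52 ⊆ 110-00,11010-
  m53 ⊆ 1-0101,11010-
  m57 ⊆ 1-1001,1110-1
E = {-0100-, 0-0110, 00-000, 01110-, 101110, 110-00}

YES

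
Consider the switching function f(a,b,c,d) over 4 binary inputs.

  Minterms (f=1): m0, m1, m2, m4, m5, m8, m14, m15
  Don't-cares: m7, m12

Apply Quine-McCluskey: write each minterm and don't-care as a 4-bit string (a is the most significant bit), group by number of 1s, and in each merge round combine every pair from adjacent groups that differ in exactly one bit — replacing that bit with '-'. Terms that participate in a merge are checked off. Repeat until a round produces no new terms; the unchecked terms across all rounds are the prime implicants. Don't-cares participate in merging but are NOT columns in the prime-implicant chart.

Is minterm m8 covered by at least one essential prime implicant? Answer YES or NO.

[col 0] 0000*, 0001*, 0010*, 0100*, 0101*, 0111*, 1000*, 1100*, 1110*, 1111*
[col 1] -000*, -100*, -111, 0-00*, 0-01*, 00-0, 000-*, 01-1, 010-*, 1-00*, 11-0, 111-
[col 2] --00, 0-0-
Prime implicants: --00, -111, 0-0-, 00-0, 01-1, 11-0, 111-
PI chart (minterm → PIs covering it):
  0 | --00,0-0-,00-0
  1 | 0-0-  (sole → essential)
  2 | 00-0  (sole → essential)
  4 | --00,0-0-
  5 | 0-0-,01-1
  8 | --00  (sole → essential)
  14 | 11-0,111-
  15 | -111,111-
Essential prime implicants: --00, 0-0-, 00-0

YES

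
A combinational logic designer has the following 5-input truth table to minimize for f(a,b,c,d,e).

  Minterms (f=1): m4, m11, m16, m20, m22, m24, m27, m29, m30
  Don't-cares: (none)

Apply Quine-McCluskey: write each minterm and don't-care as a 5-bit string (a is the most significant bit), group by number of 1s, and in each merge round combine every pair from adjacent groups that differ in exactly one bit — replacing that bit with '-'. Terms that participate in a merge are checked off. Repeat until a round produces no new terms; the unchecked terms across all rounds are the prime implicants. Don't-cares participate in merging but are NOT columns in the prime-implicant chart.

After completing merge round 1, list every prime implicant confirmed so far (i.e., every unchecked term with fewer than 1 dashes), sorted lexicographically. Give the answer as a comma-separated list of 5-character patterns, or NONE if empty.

size-2^0 implicants → 00100(✓)  01011(✓)  10000(✓)  10100(✓)  10110(✓)  11000(✓)  11011(✓)  11101  11110(✓)
size-2^1 implicants → -0100  -1011  1-000  1-110  10-00  101-0
Unchecked terms (primes): -0100, -1011, 1-000, 1-110, 10-00, 101-0, 11101

11101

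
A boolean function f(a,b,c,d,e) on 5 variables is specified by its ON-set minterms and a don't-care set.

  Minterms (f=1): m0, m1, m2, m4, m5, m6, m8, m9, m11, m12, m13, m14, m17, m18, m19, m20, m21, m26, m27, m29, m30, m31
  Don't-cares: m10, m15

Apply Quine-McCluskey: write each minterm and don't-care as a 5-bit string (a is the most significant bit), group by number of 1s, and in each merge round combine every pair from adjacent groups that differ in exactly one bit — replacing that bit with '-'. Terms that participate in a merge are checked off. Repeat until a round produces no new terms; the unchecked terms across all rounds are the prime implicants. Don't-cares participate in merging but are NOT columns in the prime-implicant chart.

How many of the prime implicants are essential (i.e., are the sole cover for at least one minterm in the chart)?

3

Round 0: 00000✓ 00001✓ 00010✓ 00100✓ 00101✓ 00110✓ 01000✓ 01001✓ 01010✓ 01011✓ 01100✓ 01101✓ 01110✓ 01111✓ 10001✓ 10010✓ 10011✓ 10100✓ 10101✓ 11010✓ 11011✓ 11101✓ 11110✓ 11111✓
Round 1: -0001✓ -0010✓ -0100✓ -0101✓ -1010✓ -1011✓ -1101✓ -1110✓ -1111✓ 0-000✓ 0-001✓ 0-010✓ 0-100✓ 0-101✓ 0-110✓ 00-00✓ 00-01✓ 00-10✓ 000-0✓ 0000-✓ 001-0✓ 0010-✓ 01-00✓ 01-01✓ 01-10✓ 01-11✓ 010-0✓ 010-1✓ 0100-✓ 0101-✓ 011-0✓ 011-1✓ 0110-✓ 0111-✓ 1-010✓ 1-011✓ 1-101✓ 10-01✓ 100-1 1001-✓ 1010-✓ 11-10✓ 11-11✓ 1101-✓ 111-1✓ 1111-✓
Round 2: --010 --101 -0-01 -010- -1-10✓ -1-11✓ -101-✓ -11-1 -111-✓ 0--00✓ 0--01✓ 0--10✓ 0-0-0✓ 0-00-✓ 0-1-0✓ 0-10-✓ 00--0✓ 00-0-✓ 01--0✓ 01--1✓ 01-0-✓ 01-1-✓ 010--✓ 011--✓ 1-01- 11-1-✓
Round 3: -1-1- 0---0 0--0- 01---
PIs = {--010, --101, -0-01, -010-, -1-1-, -11-1, 0---0, 0--0-, 01---, 1-01-, 100-1}
Coverage chart:
  m0: 0---0,0--0-
  m1: -0-01,0--0-
  m2: --010,0---0
  m4: -010-,0---0,0--0-
  m5: --101,-0-01,-010-,0--0-
  m6: 0---0 ←essential
  m8: 0---0,0--0-,01---
  m9: 0--0-,01---
  m11: -1-1-,01---
  m12: 0---0,0--0-,01---
  m13: --101,-11-1,0--0-,01---
  m14: -1-1-,0---0,01---
  m17: -0-01,100-1
  m18: --010,1-01-
  m19: 1-01-,100-1
  m20: -010- ←essential
  m21: --101,-0-01,-010-
  m26: --010,-1-1-,1-01-
  m27: -1-1-,1-01-
  m29: --101,-11-1
  m30: -1-1- ←essential
  m31: -1-1-,-11-1
Essential: -010-, -1-1-, 0---0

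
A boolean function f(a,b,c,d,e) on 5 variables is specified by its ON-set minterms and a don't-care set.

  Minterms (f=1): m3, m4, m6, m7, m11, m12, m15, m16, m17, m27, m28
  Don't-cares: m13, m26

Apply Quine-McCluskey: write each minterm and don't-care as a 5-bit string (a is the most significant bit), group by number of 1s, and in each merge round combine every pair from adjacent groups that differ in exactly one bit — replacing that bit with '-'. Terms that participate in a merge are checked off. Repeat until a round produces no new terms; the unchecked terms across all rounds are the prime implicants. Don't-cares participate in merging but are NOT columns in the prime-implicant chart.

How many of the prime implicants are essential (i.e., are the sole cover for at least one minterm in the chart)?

[col 0] 00011*, 00100*, 00110*, 00111*, 01011*, 01100*, 01101*, 01111*, 10000*, 10001*, 11010*, 11011*, 11100*
[col 1] -1011, -1100, 0-011*, 0-100, 0-111*, 00-11*, 001-0, 0011-, 01-11*, 011-1, 0110-, 1000-, 1101-
[col 2] 0--11
Prime implicants: -1011, -1100, 0--11, 0-100, 001-0, 0011-, 011-1, 0110-, 1000-, 1101-
PI chart (minterm → PIs covering it):
  3 | 0--11  (sole → essential)
  4 | 0-100,001-0
  6 | 001-0,0011-
  7 | 0--11,0011-
  11 | -1011,0--11
  12 | -1100,0-100,0110-
  15 | 0--11,011-1
  16 | 1000-  (sole → essential)
  17 | 1000-  (sole → essential)
  27 | -1011,1101-
  28 | -1100  (sole → essential)
Essential prime implicants: -1100, 0--11, 1000-

3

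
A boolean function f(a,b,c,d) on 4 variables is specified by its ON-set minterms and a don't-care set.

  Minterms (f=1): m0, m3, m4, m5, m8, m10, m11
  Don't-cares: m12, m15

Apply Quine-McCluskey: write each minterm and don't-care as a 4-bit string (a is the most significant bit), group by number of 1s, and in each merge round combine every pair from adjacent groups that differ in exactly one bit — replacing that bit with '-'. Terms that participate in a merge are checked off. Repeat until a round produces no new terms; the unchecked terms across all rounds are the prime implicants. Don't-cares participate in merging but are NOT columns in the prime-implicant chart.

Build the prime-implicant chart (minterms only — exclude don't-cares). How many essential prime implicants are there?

[col 0] 0000*, 0011*, 0100*, 0101*, 1000*, 1010*, 1011*, 1100*, 1111*
[col 1] -000*, -011, -100*, 0-00*, 010-, 1-00*, 1-11, 10-0, 101-
[col 2] --00
Prime implicants: --00, -011, 010-, 1-11, 10-0, 101-
PI chart (minterm → PIs covering it):
  0 | --00  (sole → essential)
  3 | -011  (sole → essential)
  4 | --00,010-
  5 | 010-  (sole → essential)
  8 | --00,10-0
  10 | 10-0,101-
  11 | -011,1-11,101-
Essential prime implicants: --00, -011, 010-

3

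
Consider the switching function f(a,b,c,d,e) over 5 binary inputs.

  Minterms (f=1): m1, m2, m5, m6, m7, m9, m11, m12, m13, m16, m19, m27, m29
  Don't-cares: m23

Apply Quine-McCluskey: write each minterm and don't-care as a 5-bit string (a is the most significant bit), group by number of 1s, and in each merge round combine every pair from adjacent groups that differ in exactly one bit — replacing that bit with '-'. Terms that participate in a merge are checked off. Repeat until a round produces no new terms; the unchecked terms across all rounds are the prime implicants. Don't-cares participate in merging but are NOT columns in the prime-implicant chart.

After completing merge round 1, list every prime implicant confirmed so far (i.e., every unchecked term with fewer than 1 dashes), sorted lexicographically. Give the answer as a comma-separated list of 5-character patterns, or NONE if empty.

10000

[col 0] 00001*, 00010*, 00101*, 00110*, 00111*, 01001*, 01011*, 01100*, 01101*, 10000, 10011*, 10111*, 11011*, 11101*
[col 1] -0111, -1011, -1101, 0-001*, 0-101*, 00-01*, 00-10, 001-1, 0011-, 01-01*, 010-1, 0110-, 1-011, 10-11
[col 2] 0--01
Prime implicants: -0111, -1011, -1101, 0--01, 00-10, 001-1, 0011-, 010-1, 0110-, 1-011, 10-11, 10000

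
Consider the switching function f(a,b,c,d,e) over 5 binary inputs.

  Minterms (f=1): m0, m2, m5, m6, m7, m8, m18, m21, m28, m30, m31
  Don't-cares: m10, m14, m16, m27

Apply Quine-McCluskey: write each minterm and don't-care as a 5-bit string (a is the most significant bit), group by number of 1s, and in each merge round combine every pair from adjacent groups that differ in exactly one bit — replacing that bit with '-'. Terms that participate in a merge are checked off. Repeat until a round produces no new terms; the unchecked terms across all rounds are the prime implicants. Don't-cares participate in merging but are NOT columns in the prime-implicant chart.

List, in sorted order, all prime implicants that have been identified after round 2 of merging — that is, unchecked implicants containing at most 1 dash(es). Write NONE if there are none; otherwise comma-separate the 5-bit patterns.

size-2^0 implicants → 00000(✓)  00010(✓)  00101(✓)  00110(✓)  00111(✓)  01000(✓)  01010(✓)  01110(✓)  10000(✓)  10010(✓)  10101(✓)  11011(✓)  11100(✓)  11110(✓)  11111(✓)
size-2^1 implicants → -0000(✓)  -0010(✓)  -0101  -1110  0-000(✓)  0-010(✓)  0-110(✓)  00-10(✓)  000-0(✓)  001-1  0011-  01-10(✓)  010-0(✓)  100-0(✓)  11-11  111-0  1111-
size-2^2 implicants → -00-0  0--10  0-0-0
Unchecked terms (primes): -00-0, -0101, -1110, 0--10, 0-0-0, 001-1, 0011-, 11-11, 111-0, 1111-

-0101, -1110, 001-1, 0011-, 11-11, 111-0, 1111-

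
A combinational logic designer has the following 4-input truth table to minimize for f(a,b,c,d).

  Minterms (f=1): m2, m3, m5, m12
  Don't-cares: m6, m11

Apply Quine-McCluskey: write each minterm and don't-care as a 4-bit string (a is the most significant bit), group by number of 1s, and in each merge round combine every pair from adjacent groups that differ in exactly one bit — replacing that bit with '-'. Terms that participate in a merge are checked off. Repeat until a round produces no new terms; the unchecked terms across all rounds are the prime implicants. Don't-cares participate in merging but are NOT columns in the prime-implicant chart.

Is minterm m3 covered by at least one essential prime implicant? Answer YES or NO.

NO

[col 0] 0010*, 0011*, 0101, 0110*, 1011*, 1100
[col 1] -011, 0-10, 001-
Prime implicants: -011, 0-10, 001-, 0101, 1100
PI chart (minterm → PIs covering it):
  2 | 0-10,001-
  3 | -011,001-
  5 | 0101  (sole → essential)
  12 | 1100  (sole → essential)
Essential prime implicants: 0101, 1100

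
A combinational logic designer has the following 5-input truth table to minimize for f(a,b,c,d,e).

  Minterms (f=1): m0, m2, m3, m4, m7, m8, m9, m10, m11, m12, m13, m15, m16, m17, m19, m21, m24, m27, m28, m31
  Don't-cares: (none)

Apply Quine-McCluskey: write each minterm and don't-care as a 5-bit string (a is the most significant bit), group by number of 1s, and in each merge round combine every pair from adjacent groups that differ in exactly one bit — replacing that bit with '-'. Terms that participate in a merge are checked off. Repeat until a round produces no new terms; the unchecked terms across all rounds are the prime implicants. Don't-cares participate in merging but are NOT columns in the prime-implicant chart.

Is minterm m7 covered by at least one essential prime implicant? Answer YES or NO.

YES

size-2^0 implicants → 00000(✓)  00010(✓)  00011(✓)  00100(✓)  00111(✓)  01000(✓)  01001(✓)  01010(✓)  01011(✓)  01100(✓)  01101(✓)  01111(✓)  10000(✓)  10001(✓)  10011(✓)  10101(✓)  11000(✓)  11011(✓)  11100(✓)  11111(✓)
size-2^1 implicants → -0000(✓)  -0011(✓)  -1000(✓)  -1011(✓)  -1100(✓)  -1111(✓)  0-000(✓)  0-010(✓)  0-011(✓)  0-100(✓)  0-111(✓)  00-00(✓)  00-11(✓)  000-0(✓)  0001-(✓)  01-00(✓)  01-01(✓)  01-11(✓)  010-0(✓)  010-1(✓)  0100-(✓)  0101-(✓)  011-1(✓)  0110-(✓)  1-000(✓)  1-011(✓)  10-01  100-1  1000-  11-00(✓)  11-11(✓)
size-2^2 implicants → --000  --011  -1-00  -1-11  0--00  0--11  0-0-0  0-01-  01--1  01-0-  010--
Unchecked terms (primes): --000, --011, -1-00, -1-11, 0--00, 0--11, 0-0-0, 0-01-, 01--1, 01-0-, 010--, 10-01, 100-1, 1000-
Minterm coverage:
  m0 ⊆ --000,0--00,0-0-0
  m2 ⊆ 0-0-0,0-01-
  m3 ⊆ --011,0--11,0-01-
  m4 ⊆ 0--00 [E]
  m7 ⊆ 0--11 [E]
  m8 ⊆ --000,-1-00,0--00,0-0-0,01-0-,010--
  m9 ⊆ 01--1,01-0-,010--
  m10 ⊆ 0-0-0,0-01-,010--
  m11 ⊆ --011,-1-11,0--11,0-01-,01--1,010--
  m12 ⊆ -1-00,0--00,01-0-
  m13 ⊆ 01--1,01-0-
  m15 ⊆ -1-11,0--11,01--1
  m16 ⊆ --000,1000-
  m17 ⊆ 10-01,100-1,1000-
  m19 ⊆ --011,100-1
  m21 ⊆ 10-01 [E]
  m24 ⊆ --000,-1-00
  m27 ⊆ --011,-1-11
  m28 ⊆ -1-00 [E]
  m31 ⊆ -1-11 [E]
E = {-1-00, -1-11, 0--00, 0--11, 10-01}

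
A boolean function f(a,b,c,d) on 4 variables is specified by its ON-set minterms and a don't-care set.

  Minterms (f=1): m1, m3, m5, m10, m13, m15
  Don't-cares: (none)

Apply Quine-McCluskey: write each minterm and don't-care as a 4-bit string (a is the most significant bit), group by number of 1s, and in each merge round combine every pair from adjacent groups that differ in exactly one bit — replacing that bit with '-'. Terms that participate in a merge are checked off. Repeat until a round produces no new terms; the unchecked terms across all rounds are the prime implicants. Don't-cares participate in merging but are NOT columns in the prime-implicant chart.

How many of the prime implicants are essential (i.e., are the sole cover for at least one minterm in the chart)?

3

[col 0] 0001*, 0011*, 0101*, 1010, 1101*, 1111*
[col 1] -101, 0-01, 00-1, 11-1
Prime implicants: -101, 0-01, 00-1, 1010, 11-1
PI chart (minterm → PIs covering it):
  1 | 0-01,00-1
  3 | 00-1  (sole → essential)
  5 | -101,0-01
  10 | 1010  (sole → essential)
  13 | -101,11-1
  15 | 11-1  (sole → essential)
Essential prime implicants: 00-1, 1010, 11-1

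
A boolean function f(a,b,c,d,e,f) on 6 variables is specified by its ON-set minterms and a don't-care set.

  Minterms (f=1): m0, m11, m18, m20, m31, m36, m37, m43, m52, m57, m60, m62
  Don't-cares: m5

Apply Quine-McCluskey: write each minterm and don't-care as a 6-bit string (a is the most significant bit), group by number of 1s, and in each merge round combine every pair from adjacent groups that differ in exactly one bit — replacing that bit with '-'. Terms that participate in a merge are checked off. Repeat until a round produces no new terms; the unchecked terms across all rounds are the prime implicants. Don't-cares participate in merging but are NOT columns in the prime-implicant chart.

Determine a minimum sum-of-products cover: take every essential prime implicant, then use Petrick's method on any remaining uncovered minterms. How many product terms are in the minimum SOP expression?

8

size-2^0 implicants → 000000  000101(✓)  001011(✓)  010010  010100(✓)  011111  100100(✓)  100101(✓)  101011(✓)  110100(✓)  111001  111100(✓)  111110(✓)
size-2^1 implicants → -00101  -01011  -10100  1-0100  10010-  11-100  1111-0
Unchecked terms (primes): -00101, -01011, -10100, 000000, 010010, 011111, 1-0100, 10010-, 11-100, 111001, 1111-0
Minterm coverage:
  m0 ⊆ 000000 [E]
  m11 ⊆ -01011 [E]
  m18 ⊆ 010010 [E]
  m20 ⊆ -10100 [E]
  m31 ⊆ 011111 [E]
  m36 ⊆ 1-0100,10010-
  m37 ⊆ -00101,10010-
  m43 ⊆ -01011 [E]
  m52 ⊆ -10100,1-0100,11-100
  m57 ⊆ 111001 [E]
  m60 ⊆ 11-100,1111-0
  m62 ⊆ 1111-0 [E]
E = {-01011, -10100, 000000, 010010, 011111, 111001, 1111-0}
Petrick residual → 10010-
Cover = b'cd'ef + bc'de'f' + a'b'c'd'e'f' + a'bc'd'ef' + a'bcdef + ab'c'de' + abcd'e'f + abcdf'  |cover|=8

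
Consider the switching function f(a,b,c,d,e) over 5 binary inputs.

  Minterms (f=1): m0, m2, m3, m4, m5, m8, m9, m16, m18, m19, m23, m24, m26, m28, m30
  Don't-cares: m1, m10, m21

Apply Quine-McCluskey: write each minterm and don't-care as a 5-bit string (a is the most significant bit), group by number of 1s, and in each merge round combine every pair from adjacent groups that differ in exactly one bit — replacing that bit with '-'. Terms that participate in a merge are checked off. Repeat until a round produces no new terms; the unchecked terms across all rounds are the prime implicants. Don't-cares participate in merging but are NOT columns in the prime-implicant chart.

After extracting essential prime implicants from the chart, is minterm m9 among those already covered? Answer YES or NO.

YES

size-2^0 implicants → 00000(✓)  00001(✓)  00010(✓)  00011(✓)  00100(✓)  00101(✓)  01000(✓)  01001(✓)  01010(✓)  10000(✓)  10010(✓)  10011(✓)  10101(✓)  10111(✓)  11000(✓)  11010(✓)  11100(✓)  11110(✓)
size-2^1 implicants → -0000(✓)  -0010(✓)  -0011(✓)  -0101  -1000(✓)  -1010(✓)  0-000(✓)  0-001(✓)  0-010(✓)  00-00(✓)  00-01(✓)  000-0(✓)  000-1(✓)  0000-(✓)  0001-(✓)  0010-(✓)  010-0(✓)  0100-(✓)  1-000(✓)  1-010(✓)  10-11  100-0(✓)  1001-(✓)  101-1  11-00(✓)  11-10(✓)  110-0(✓)  111-0(✓)
size-2^2 implicants → --000(✓)  --010(✓)  -00-0(✓)  -001-  -10-0(✓)  0-0-0(✓)  0-00-  00-0-  000--  1-0-0(✓)  11--0
size-2^3 implicants → --0-0
Unchecked terms (primes): --0-0, -001-, -0101, 0-00-, 00-0-, 000--, 10-11, 101-1, 11--0
Minterm coverage:
  m0 ⊆ --0-0,0-00-,00-0-,000--
  m2 ⊆ --0-0,-001-,000--
  m3 ⊆ -001-,000--
  m4 ⊆ 00-0- [E]
  m5 ⊆ -0101,00-0-
  m8 ⊆ --0-0,0-00-
  m9 ⊆ 0-00- [E]
  m16 ⊆ --0-0 [E]
  m18 ⊆ --0-0,-001-
  m19 ⊆ -001-,10-11
  m23 ⊆ 10-11,101-1
  m24 ⊆ --0-0,11--0
  m26 ⊆ --0-0,11--0
  m28 ⊆ 11--0 [E]
  m30 ⊆ 11--0 [E]
E = {--0-0, 0-00-, 00-0-, 11--0}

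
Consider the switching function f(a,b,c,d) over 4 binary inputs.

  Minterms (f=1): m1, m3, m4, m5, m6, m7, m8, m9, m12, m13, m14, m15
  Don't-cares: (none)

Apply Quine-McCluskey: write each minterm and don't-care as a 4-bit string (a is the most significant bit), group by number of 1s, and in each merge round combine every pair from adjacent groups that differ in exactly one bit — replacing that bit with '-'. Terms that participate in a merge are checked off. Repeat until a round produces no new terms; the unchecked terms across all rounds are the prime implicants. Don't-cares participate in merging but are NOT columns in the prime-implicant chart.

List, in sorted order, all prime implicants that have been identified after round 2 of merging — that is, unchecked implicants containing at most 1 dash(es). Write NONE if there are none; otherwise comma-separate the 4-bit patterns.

Round 0: 0001✓ 0011✓ 0100✓ 0101✓ 0110✓ 0111✓ 1000✓ 1001✓ 1100✓ 1101✓ 1110✓ 1111✓
Round 1: -001✓ -100✓ -101✓ -110✓ -111✓ 0-01✓ 0-11✓ 00-1✓ 01-0✓ 01-1✓ 010-✓ 011-✓ 1-00✓ 1-01✓ 100-✓ 11-0✓ 11-1✓ 110-✓ 111-✓
Round 2: --01 -1-0✓ -1-1✓ -10-✓ -11-✓ 0--1 01--✓ 1-0- 11--✓
Round 3: -1--
PIs = {--01, -1--, 0--1, 1-0-}

NONE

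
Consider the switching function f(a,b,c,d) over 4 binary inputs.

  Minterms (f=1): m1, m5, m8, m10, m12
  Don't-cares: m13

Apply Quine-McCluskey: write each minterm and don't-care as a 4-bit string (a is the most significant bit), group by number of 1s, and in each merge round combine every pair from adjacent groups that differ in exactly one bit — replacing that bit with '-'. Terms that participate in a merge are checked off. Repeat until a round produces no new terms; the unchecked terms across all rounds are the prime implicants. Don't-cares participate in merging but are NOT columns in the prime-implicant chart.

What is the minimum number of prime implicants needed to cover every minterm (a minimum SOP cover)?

3

Round 0: 0001✓ 0101✓ 1000✓ 1010✓ 1100✓ 1101✓
Round 1: -101 0-01 1-00 10-0 110-
PIs = {-101, 0-01, 1-00, 10-0, 110-}
Coverage chart:
  m1: 0-01 ←essential
  m5: -101,0-01
  m8: 1-00,10-0
  m10: 10-0 ←essential
  m12: 1-00,110-
Essential: 0-01, 10-0
Petrick residual → 1-00
Min cover (3 terms): a'c'd + ac'd' + ab'd'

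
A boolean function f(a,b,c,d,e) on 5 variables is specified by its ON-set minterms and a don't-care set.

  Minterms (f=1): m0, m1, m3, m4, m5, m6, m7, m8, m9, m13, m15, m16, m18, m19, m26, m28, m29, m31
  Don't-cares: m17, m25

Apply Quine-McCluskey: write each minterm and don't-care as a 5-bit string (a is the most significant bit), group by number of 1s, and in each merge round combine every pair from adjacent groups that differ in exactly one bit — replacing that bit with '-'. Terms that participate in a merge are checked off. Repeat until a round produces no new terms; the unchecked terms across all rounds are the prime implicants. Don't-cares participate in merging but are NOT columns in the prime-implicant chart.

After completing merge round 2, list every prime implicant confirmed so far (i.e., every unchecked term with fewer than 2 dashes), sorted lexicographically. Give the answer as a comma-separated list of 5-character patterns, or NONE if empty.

size-2^0 implicants → 00000(✓)  00001(✓)  00011(✓)  00100(✓)  00101(✓)  00110(✓)  00111(✓)  01000(✓)  01001(✓)  01101(✓)  01111(✓)  10000(✓)  10001(✓)  10010(✓)  10011(✓)  11001(✓)  11010(✓)  11100(✓)  11101(✓)  11111(✓)
size-2^1 implicants → -0000(✓)  -0001(✓)  -0011(✓)  -1001(✓)  -1101(✓)  -1111(✓)  0-000(✓)  0-001(✓)  0-101(✓)  0-111(✓)  00-00(✓)  00-01(✓)  00-11(✓)  000-1(✓)  0000-(✓)  001-0(✓)  001-1(✓)  0010-(✓)  0011-(✓)  01-01(✓)  0100-(✓)  011-1(✓)  1-001(✓)  1-010  100-0(✓)  100-1(✓)  1000-(✓)  1001-(✓)  11-01(✓)  111-1(✓)  1110-
size-2^2 implicants → --001  -00-1  -000-  -1-01  -11-1  0--01  0-00-  0-1-1  00--1  00-0-  001--  100--
Unchecked terms (primes): --001, -00-1, -000-, -1-01, -11-1, 0--01, 0-00-, 0-1-1, 00--1, 00-0-, 001--, 1-010, 100--, 1110-

1-010, 1110-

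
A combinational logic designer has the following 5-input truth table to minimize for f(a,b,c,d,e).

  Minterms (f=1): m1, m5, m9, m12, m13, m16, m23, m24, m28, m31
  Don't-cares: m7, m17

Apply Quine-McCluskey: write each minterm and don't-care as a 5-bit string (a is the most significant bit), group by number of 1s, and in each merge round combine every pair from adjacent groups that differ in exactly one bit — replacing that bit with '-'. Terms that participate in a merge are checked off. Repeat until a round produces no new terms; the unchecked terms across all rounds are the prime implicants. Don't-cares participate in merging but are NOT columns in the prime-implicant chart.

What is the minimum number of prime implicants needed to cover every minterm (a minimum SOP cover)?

size-2^0 implicants → 00001(✓)  00101(✓)  00111(✓)  01001(✓)  01100(✓)  01101(✓)  10000(✓)  10001(✓)  10111(✓)  11000(✓)  11100(✓)  11111(✓)
size-2^1 implicants → -0001  -0111  -1100  0-001(✓)  0-101(✓)  00-01(✓)  001-1  01-01(✓)  0110-  1-000  1-111  1000-  11-00
size-2^2 implicants → 0--01
Unchecked terms (primes): -0001, -0111, -1100, 0--01, 001-1, 0110-, 1-000, 1-111, 1000-, 11-00
Minterm coverage:
  m1 ⊆ -0001,0--01
  m5 ⊆ 0--01,001-1
  m9 ⊆ 0--01 [E]
  m12 ⊆ -1100,0110-
  m13 ⊆ 0--01,0110-
  m16 ⊆ 1-000,1000-
  m23 ⊆ -0111,1-111
  m24 ⊆ 1-000,11-00
  m28 ⊆ -1100,11-00
  m31 ⊆ 1-111 [E]
E = {0--01, 1-111}
Petrick residual → -1100, 1-000
Cover = bcd'e' + a'd'e + ac'd'e' + acde  |cover|=4

4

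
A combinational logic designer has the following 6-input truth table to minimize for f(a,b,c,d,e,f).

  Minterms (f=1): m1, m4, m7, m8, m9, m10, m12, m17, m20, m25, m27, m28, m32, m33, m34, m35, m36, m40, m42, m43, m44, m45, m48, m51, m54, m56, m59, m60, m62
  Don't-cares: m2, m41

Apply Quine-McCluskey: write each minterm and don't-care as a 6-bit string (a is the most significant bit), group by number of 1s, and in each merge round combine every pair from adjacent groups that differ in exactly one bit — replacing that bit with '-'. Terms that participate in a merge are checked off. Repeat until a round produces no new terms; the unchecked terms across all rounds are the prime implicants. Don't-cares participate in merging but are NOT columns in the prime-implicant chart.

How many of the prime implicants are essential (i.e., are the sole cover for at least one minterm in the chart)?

7

size-2^0 implicants → 000001(✓)  000010(✓)  000100(✓)  000111  001000(✓)  001001(✓)  001010(✓)  001100(✓)  010001(✓)  010100(✓)  011001(✓)  011011(✓)  011100(✓)  100000(✓)  100001(✓)  100010(✓)  100011(✓)  100100(✓)  101000(✓)  101001(✓)  101010(✓)  101011(✓)  101100(✓)  101101(✓)  110000(✓)  110011(✓)  110110(✓)  111000(✓)  111011(✓)  111100(✓)  111110(✓)
size-2^1 implicants → -00001(✓)  -00010(✓)  -00100(✓)  -01000(✓)  -01001(✓)  -01010(✓)  -01100(✓)  -11011  -11100(✓)  0-0001(✓)  0-0100(✓)  0-1001(✓)  0-1100(✓)  00-001(✓)  00-010(✓)  00-100(✓)  001-00(✓)  0010-0(✓)  00100-(✓)  01-001(✓)  01-100(✓)  0110-1  1-0000(✓)  1-0011(✓)  1-1000(✓)  1-1011(✓)  1-1100(✓)  10-000(✓)  10-001(✓)  10-010(✓)  10-011(✓)  10-100(✓)  100-00(✓)  1000-0(✓)  1000-1(✓)  10000-(✓)  10001-(✓)  101-00(✓)  101-01(✓)  1010-0(✓)  1010-1(✓)  10100-(✓)  10101-(✓)  10110-(✓)  11-000(✓)  11-011(✓)  11-110  111-00(✓)  1111-0
size-2^2 implicants → --1100  -0-001  -0-010  -0-100  -01-00  -010-0  -0100-  0--001  0--100  1--000  1--011  1-1-00  10--00  10-0-0(✓)  10-0-1(✓)  10-00-(✓)  10-01-(✓)  1000--(✓)  101-0-  1010--(✓)
size-2^3 implicants → 10-0--
Unchecked terms (primes): --1100, -0-001, -0-010, -0-100, -01-00, -010-0, -0100-, -11011, 0--001, 0--100, 000111, 0110-1, 1--000, 1--011, 1-1-00, 10--00, 10-0--, 101-0-, 11-110, 1111-0
Minterm coverage:
  m1 ⊆ -0-001,0--001
  m4 ⊆ -0-100,0--100
  m7 ⊆ 000111 [E]
  m8 ⊆ -01-00,-010-0,-0100-
  m9 ⊆ -0-001,-0100-,0--001
  m10 ⊆ -0-010,-010-0
  m12 ⊆ --1100,-0-100,-01-00,0--100
  m17 ⊆ 0--001 [E]
  m20 ⊆ 0--100 [E]
  m25 ⊆ 0--001,0110-1
  m27 ⊆ -11011,0110-1
  m28 ⊆ --1100,0--100
  m32 ⊆ 1--000,10--00,10-0--
  m33 ⊆ -0-001,10-0--
  m34 ⊆ -0-010,10-0--
  m35 ⊆ 1--011,10-0--
  m36 ⊆ -0-100,10--00
  m40 ⊆ -01-00,-010-0,-0100-,1--000,1-1-00,10--00,10-0--,101-0-
  m42 ⊆ -0-010,-010-0,10-0--
  m43 ⊆ 1--011,10-0--
  m44 ⊆ --1100,-0-100,-01-00,1-1-00,10--00,101-0-
  m45 ⊆ 101-0- [E]
  m48 ⊆ 1--000 [E]
  m51 ⊆ 1--011 [E]
  m54 ⊆ 11-110 [E]
  m56 ⊆ 1--000,1-1-00
  m59 ⊆ -11011,1--011
  m60 ⊆ --1100,1-1-00,1111-0
  m62 ⊆ 11-110,1111-0
E = {0--001, 0--100, 000111, 1--000, 1--011, 101-0-, 11-110}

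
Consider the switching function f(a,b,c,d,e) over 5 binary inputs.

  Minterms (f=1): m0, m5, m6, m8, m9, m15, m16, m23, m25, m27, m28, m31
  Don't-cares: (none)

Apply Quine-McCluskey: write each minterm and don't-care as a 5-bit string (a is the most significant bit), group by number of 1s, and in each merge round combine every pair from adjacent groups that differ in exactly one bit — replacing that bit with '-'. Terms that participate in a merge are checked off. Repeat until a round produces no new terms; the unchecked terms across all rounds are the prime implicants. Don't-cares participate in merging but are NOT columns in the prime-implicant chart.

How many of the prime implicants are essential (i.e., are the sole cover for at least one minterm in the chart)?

6

size-2^0 implicants → 00000(✓)  00101  00110  01000(✓)  01001(✓)  01111(✓)  10000(✓)  10111(✓)  11001(✓)  11011(✓)  11100  11111(✓)
size-2^1 implicants → -0000  -1001  -1111  0-000  0100-  1-111  11-11  110-1
Unchecked terms (primes): -0000, -1001, -1111, 0-000, 00101, 00110, 0100-, 1-111, 11-11, 110-1, 11100
Minterm coverage:
  m0 ⊆ -0000,0-000
  m5 ⊆ 00101 [E]
  m6 ⊆ 00110 [E]
  m8 ⊆ 0-000,0100-
  m9 ⊆ -1001,0100-
  m15 ⊆ -1111 [E]
  m16 ⊆ -0000 [E]
  m23 ⊆ 1-111 [E]
  m25 ⊆ -1001,110-1
  m27 ⊆ 11-11,110-1
  m28 ⊆ 11100 [E]
  m31 ⊆ -1111,1-111,11-11
E = {-0000, -1111, 00101, 00110, 1-111, 11100}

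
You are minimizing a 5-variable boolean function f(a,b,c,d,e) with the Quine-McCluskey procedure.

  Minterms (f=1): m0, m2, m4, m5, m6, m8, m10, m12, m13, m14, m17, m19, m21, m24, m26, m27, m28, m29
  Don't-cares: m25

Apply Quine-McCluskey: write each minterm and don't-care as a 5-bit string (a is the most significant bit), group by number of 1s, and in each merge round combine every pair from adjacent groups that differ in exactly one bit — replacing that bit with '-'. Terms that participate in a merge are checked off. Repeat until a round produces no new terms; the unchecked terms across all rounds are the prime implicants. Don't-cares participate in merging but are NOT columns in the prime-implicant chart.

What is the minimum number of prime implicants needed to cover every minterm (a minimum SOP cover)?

size-2^0 implicants → 00000(✓)  00010(✓)  00100(✓)  00101(✓)  00110(✓)  01000(✓)  01010(✓)  01100(✓)  01101(✓)  01110(✓)  10001(✓)  10011(✓)  10101(✓)  11000(✓)  11001(✓)  11010(✓)  11011(✓)  11100(✓)  11101(✓)
size-2^1 implicants → -0101(✓)  -1000(✓)  -1010(✓)  -1100(✓)  -1101(✓)  0-000(✓)  0-010(✓)  0-100(✓)  0-101(✓)  0-110(✓)  00-00(✓)  00-10(✓)  000-0(✓)  001-0(✓)  0010-(✓)  01-00(✓)  01-10(✓)  010-0(✓)  011-0(✓)  0110-(✓)  1-001(✓)  1-011(✓)  1-101(✓)  10-01(✓)  100-1(✓)  11-00(✓)  11-01(✓)  110-0(✓)  110-1(✓)  1100-(✓)  1101-(✓)  1110-(✓)
size-2^2 implicants → --101  -1-00  -10-0  -110-  0--00(✓)  0--10(✓)  0-0-0(✓)  0-1-0(✓)  0-10-  00--0(✓)  01--0(✓)  1--01  1-0-1  11-0-  110--
size-2^3 implicants → 0---0
Unchecked terms (primes): --101, -1-00, -10-0, -110-, 0---0, 0-10-, 1--01, 1-0-1, 11-0-, 110--
Minterm coverage:
  m0 ⊆ 0---0 [E]
  m2 ⊆ 0---0 [E]
  m4 ⊆ 0---0,0-10-
  m5 ⊆ --101,0-10-
  m6 ⊆ 0---0 [E]
  m8 ⊆ -1-00,-10-0,0---0
  m10 ⊆ -10-0,0---0
  m12 ⊆ -1-00,-110-,0---0,0-10-
  m13 ⊆ --101,-110-,0-10-
  m14 ⊆ 0---0 [E]
  m17 ⊆ 1--01,1-0-1
  m19 ⊆ 1-0-1 [E]
  m21 ⊆ --101,1--01
  m24 ⊆ -1-00,-10-0,11-0-,110--
  m26 ⊆ -10-0,110--
  m27 ⊆ 1-0-1,110--
  m28 ⊆ -1-00,-110-,11-0-
  m29 ⊆ --101,-110-,1--01,11-0-
E = {0---0, 1-0-1}
Petrick residual → --101, -1-00, -10-0
Cover = cd'e + bd'e' + bc'e' + a'e' + ac'e  |cover|=5

5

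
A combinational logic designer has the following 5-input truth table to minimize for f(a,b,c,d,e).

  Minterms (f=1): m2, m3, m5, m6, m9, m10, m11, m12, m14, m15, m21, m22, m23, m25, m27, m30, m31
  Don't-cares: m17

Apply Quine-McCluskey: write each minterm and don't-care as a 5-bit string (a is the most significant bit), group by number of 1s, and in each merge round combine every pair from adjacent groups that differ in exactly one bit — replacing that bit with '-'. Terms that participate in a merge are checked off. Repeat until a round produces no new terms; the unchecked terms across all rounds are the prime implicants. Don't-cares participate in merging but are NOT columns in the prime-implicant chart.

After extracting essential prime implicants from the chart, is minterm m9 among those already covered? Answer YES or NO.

Round 0: 00010✓ 00011✓ 00101✓ 00110✓ 01001✓ 01010✓ 01011✓ 01100✓ 01110✓ 01111✓ 10001✓ 10101✓ 10110✓ 10111✓ 11001✓ 11011✓ 11110✓ 11111✓
Round 1: -0101 -0110✓ -1001✓ -1011✓ -1110✓ -1111✓ 0-010✓ 0-011✓ 0-110✓ 00-10✓ 0001-✓ 01-10✓ 01-11✓ 010-1✓ 0101-✓ 011-0 0111-✓ 1-001 1-110✓ 1-111✓ 10-01 101-1 1011-✓ 11-11✓ 110-1✓ 1111-✓
Round 2: --110 -1-11 -10-1 -111- 0--10 0-01- 01-1- 1-11-
PIs = {--110, -0101, -1-11, -10-1, -111-, 0--10, 0-01-, 01-1-, 011-0, 1-001, 1-11-, 10-01, 101-1}
Coverage chart:
  m2: 0--10,0-01-
  m3: 0-01- ←essential
  m5: -0101 ←essential
  m6: --110,0--10
  m9: -10-1 ←essential
  m10: 0--10,0-01-,01-1-
  m11: -1-11,-10-1,0-01-,01-1-
  m12: 011-0 ←essential
  m14: --110,-111-,0--10,01-1-,011-0
  m15: -1-11,-111-,01-1-
  m21: -0101,10-01,101-1
  m22: --110,1-11-
  m23: 1-11-,101-1
  m25: -10-1,1-001
  m27: -1-11,-10-1
  m30: --110,-111-,1-11-
  m31: -1-11,-111-,1-11-
Essential: -0101, -10-1, 0-01-, 011-0

YES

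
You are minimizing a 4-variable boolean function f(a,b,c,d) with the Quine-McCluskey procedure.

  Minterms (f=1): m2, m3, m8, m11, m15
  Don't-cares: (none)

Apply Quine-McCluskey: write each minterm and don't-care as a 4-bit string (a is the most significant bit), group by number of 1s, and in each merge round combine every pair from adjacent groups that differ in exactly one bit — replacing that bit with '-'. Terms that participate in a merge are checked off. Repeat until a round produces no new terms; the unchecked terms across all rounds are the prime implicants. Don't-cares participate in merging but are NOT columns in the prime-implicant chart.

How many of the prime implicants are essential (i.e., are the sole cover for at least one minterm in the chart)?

3

[col 0] 0010*, 0011*, 1000, 1011*, 1111*
[col 1] -011, 001-, 1-11
Prime implicants: -011, 001-, 1-11, 1000
PI chart (minterm → PIs covering it):
  2 | 001-  (sole → essential)
  3 | -011,001-
  8 | 1000  (sole → essential)
  11 | -011,1-11
  15 | 1-11  (sole → essential)
Essential prime implicants: 001-, 1-11, 1000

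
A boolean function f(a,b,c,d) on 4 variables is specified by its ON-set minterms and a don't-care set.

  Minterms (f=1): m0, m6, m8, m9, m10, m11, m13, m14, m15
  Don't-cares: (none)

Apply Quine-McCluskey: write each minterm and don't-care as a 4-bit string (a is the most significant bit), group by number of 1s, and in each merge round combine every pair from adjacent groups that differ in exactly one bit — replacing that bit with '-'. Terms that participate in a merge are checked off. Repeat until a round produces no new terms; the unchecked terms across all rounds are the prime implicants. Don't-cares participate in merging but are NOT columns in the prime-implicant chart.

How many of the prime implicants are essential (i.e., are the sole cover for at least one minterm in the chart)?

[col 0] 0000*, 0110*, 1000*, 1001*, 1010*, 1011*, 1101*, 1110*, 1111*
[col 1] -000, -110, 1-01*, 1-10*, 1-11*, 10-0*, 10-1*, 100-*, 101-*, 11-1*, 111-*
[col 2] 1--1, 1-1-, 10--
Prime implicants: -000, -110, 1--1, 1-1-, 10--
PI chart (minterm → PIs covering it):
  0 | -000  (sole → essential)
  6 | -110  (sole → essential)
  8 | -000,10--
  9 | 1--1,10--
  10 | 1-1-,10--
  11 | 1--1,1-1-,10--
  13 | 1--1  (sole → essential)
  14 | -110,1-1-
  15 | 1--1,1-1-
Essential prime implicants: -000, -110, 1--1

3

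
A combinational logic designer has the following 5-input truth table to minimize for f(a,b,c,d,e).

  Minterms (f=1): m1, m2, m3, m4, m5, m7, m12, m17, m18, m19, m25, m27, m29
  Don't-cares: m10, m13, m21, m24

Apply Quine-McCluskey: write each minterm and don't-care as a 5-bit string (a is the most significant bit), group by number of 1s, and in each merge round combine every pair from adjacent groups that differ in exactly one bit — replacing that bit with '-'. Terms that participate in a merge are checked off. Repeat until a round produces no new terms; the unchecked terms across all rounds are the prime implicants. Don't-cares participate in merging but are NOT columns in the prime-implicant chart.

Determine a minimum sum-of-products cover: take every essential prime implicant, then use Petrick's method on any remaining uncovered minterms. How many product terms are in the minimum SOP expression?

Round 0: 00001✓ 00010✓ 00011✓ 00100✓ 00101✓ 00111✓ 01010✓ 01100✓ 01101✓ 10001✓ 10010✓ 10011✓ 10101✓ 11000✓ 11001✓ 11011✓ 11101✓
Round 1: -0001✓ -0010✓ -0011✓ -0101✓ -1101✓ 0-010 0-100✓ 0-101✓ 00-01✓ 00-11✓ 000-1✓ 0001-✓ 001-1✓ 0010-✓ 0110-✓ 1-001✓ 1-011✓ 1-101✓ 10-01✓ 100-1✓ 1001-✓ 11-01✓ 110-1✓ 1100-
Round 2: --101 -0-01 -00-1 -001- 0-10- 00--1 1--01 1-0-1
PIs = {--101, -0-01, -00-1, -001-, 0-010, 0-10-, 00--1, 1--01, 1-0-1, 1100-}
Coverage chart:
  m1: -0-01,-00-1,00--1
  m2: -001-,0-010
  m3: -00-1,-001-,00--1
  m4: 0-10- ←essential
  m5: --101,-0-01,0-10-,00--1
  m7: 00--1 ←essential
  m12: 0-10- ←essential
  m17: -0-01,-00-1,1--01,1-0-1
  m18: -001- ←essential
  m19: -00-1,-001-,1-0-1
  m25: 1--01,1-0-1,1100-
  m27: 1-0-1 ←essential
  m29: --101,1--01
Essential: -001-, 0-10-, 00--1, 1-0-1
Petrick residual → --101
Min cover (5 terms): cd'e + b'c'd + a'cd' + a'b'e + ac'e

5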